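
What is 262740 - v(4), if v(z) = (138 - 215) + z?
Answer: 262813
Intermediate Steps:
v(z) = -77 + z
262740 - v(4) = 262740 - (-77 + 4) = 262740 - 1*(-73) = 262740 + 73 = 262813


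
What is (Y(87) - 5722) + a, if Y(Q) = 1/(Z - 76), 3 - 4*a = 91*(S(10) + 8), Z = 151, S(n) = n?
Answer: -1839221/300 ≈ -6130.7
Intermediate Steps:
a = -1635/4 (a = ¾ - 91*(10 + 8)/4 = ¾ - 91*18/4 = ¾ - ¼*1638 = ¾ - 819/2 = -1635/4 ≈ -408.75)
Y(Q) = 1/75 (Y(Q) = 1/(151 - 76) = 1/75)
(Y(87) - 5722) + a = (1/75 - 5722) - 1635/4 = -429149/75 - 1635/4 = -1839221/300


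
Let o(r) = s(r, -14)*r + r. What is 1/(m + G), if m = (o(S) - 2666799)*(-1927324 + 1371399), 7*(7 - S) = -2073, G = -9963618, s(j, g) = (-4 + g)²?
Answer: 7/9994318216949 ≈ 7.0040e-13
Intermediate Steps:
S = 2122/7 (S = 7 - ⅐*(-2073) = 7 + 2073/7 = 2122/7 ≈ 303.14)
o(r) = 325*r (o(r) = (-4 - 14)²*r + r = (-18)²*r + r = 324*r + r = 325*r)
m = 9994387962275/7 (m = (325*(2122/7) - 2666799)*(-1927324 + 1371399) = (689650/7 - 2666799)*(-555925) = -17977943/7*(-555925) = 9994387962275/7 ≈ 1.4278e+12)
1/(m + G) = 1/(9994387962275/7 - 9963618) = 1/(9994318216949/7) = 7/9994318216949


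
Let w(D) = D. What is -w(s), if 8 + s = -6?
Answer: 14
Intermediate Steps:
s = -14 (s = -8 - 6 = -14)
-w(s) = -1*(-14) = 14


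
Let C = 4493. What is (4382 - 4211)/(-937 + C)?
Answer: 171/3556 ≈ 0.048088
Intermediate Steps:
(4382 - 4211)/(-937 + C) = (4382 - 4211)/(-937 + 4493) = 171/3556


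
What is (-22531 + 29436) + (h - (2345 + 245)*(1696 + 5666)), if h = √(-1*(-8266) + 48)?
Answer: -19060675 + √8314 ≈ -1.9061e+7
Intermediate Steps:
h = √8314 (h = √(8266 + 48) = √8314 ≈ 91.181)
(-22531 + 29436) + (h - (2345 + 245)*(1696 + 5666)) = (-22531 + 29436) + (√8314 - (2345 + 245)*(1696 + 5666)) = 6905 + (√8314 - 2590*7362) = 6905 + (√8314 - 1*19067580) = 6905 + (√8314 - 19067580) = 6905 + (-19067580 + √8314) = -19060675 + √8314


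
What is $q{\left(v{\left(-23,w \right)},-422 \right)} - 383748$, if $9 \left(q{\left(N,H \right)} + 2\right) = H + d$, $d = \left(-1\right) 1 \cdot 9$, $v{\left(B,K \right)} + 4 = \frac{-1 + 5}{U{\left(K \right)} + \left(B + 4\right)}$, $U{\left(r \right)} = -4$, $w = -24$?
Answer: $- \frac{3454181}{9} \approx -3.838 \cdot 10^{5}$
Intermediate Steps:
$v{\left(B,K \right)} = -4 + \frac{4}{B}$ ($v{\left(B,K \right)} = -4 + \frac{-1 + 5}{-4 + \left(B + 4\right)} = -4 + \frac{4}{-4 + \left(4 + B\right)} = -4 + \frac{4}{B}$)
$d = -9$ ($d = \left(-1\right) 9 = -9$)
$q{\left(N,H \right)} = -3 + \frac{H}{9}$ ($q{\left(N,H \right)} = -2 + \frac{H - 9}{9} = -2 + \frac{-9 + H}{9} = -2 + \left(-1 + \frac{H}{9}\right) = -3 + \frac{H}{9}$)
$q{\left(v{\left(-23,w \right)},-422 \right)} - 383748 = \left(-3 + \frac{1}{9} \left(-422\right)\right) - 383748 = \left(-3 - \frac{422}{9}\right) - 383748 = - \frac{449}{9} - 383748 = - \frac{3454181}{9}$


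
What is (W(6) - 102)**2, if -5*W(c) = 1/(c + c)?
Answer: 37466641/3600 ≈ 10407.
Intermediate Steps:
W(c) = -1/(10*c) (W(c) = -1/(5*(c + c)) = -1/(2*c)/5 = -1/(10*c))
(W(6) - 102)**2 = (-1/10/6 - 102)**2 = (-1/10*1/6 - 102)**2 = (-1/60 - 102)**2 = (-6121/60)**2 = 37466641/3600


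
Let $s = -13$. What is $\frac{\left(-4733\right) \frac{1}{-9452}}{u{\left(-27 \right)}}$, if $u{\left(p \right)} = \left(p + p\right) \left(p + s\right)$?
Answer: $\frac{4733}{20416320} \approx 0.00023182$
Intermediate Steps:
$u{\left(p \right)} = 2 p \left(-13 + p\right)$ ($u{\left(p \right)} = \left(p + p\right) \left(p - 13\right) = 2 p \left(-13 + p\right)$)
$\frac{\left(-4733\right) \frac{1}{-9452}}{u{\left(-27 \right)}} = \frac{\left(-4733\right) \frac{1}{-9452}}{2 \left(-27\right) \left(-13 - 27\right)} = \frac{\left(-4733\right) \left(- \frac{1}{9452}\right)}{2 \left(-27\right) \left(-40\right)} = \frac{4733}{9452 \cdot 2160} = \frac{4733}{9452} \cdot \frac{1}{2160} = \frac{4733}{20416320}$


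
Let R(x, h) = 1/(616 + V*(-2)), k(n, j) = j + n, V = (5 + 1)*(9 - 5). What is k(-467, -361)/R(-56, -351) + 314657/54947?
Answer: -25841479231/54947 ≈ -4.7030e+5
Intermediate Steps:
V = 24 (V = 6*4 = 24)
R(x, h) = 1/568 (R(x, h) = 1/(616 + 24*(-2)) = 1/(616 - 48) = 1/568)
k(-467, -361)/R(-56, -351) + 314657/54947 = (-361 - 467)/(1/568) + 314657/54947 = -828*568 + 314657*(1/54947) = -470304 + 314657/54947 = -25841479231/54947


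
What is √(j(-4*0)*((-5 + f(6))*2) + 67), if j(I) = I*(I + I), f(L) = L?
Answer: √67 ≈ 8.1853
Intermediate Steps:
j(I) = 2*I² (j(I) = I*(2*I) = 2*I²)
√(j(-4*0)*((-5 + f(6))*2) + 67) = √((2*(-4*0)²)*((-5 + 6)*2) + 67) = √((2*0²)*(1*2) + 67) = √((2*0)*2 + 67) = √(0*2 + 67) = √(0 + 67) = √67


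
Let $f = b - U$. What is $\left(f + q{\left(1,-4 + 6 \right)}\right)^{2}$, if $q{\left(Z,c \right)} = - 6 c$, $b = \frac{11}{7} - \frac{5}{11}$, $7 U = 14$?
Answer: $\frac{984064}{5929} \approx 165.97$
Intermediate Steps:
$U = 2$ ($U = \frac{1}{7} \cdot 14 = 2$)
$b = \frac{86}{77}$ ($b = 11 \cdot \frac{1}{7} - \frac{5}{11} = \frac{11}{7} - \frac{5}{11} = \frac{86}{77} \approx 1.1169$)
$f = - \frac{68}{77}$ ($f = \frac{86}{77} - 2 = - \frac{68}{77} \approx -0.88312$)
$\left(f + q{\left(1,-4 + 6 \right)}\right)^{2} = \left(- \frac{68}{77} - 6 \left(-4 + 6\right)\right)^{2} = \left(- \frac{68}{77} - 12\right)^{2} = \left(- \frac{992}{77}\right)^{2} = \frac{984064}{5929}$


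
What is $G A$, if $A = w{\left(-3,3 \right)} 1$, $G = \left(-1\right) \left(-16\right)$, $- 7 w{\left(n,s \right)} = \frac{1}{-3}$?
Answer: $\frac{16}{21} \approx 0.7619$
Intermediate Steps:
$w{\left(n,s \right)} = \frac{1}{21}$ ($w{\left(n,s \right)} = - \frac{1}{7 \left(-3\right)} = \left(- \frac{1}{7}\right) \left(- \frac{1}{3}\right) = \frac{1}{21}$)
$G = 16$
$A = \frac{1}{21}$ ($A = \frac{1}{21} \cdot 1 = \frac{1}{21} \approx 0.047619$)
$G A = 16 \cdot \frac{1}{21} = \frac{16}{21}$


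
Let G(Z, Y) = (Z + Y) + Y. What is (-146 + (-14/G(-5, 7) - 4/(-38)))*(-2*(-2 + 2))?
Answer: 0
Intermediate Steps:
G(Z, Y) = Z + 2*Y (G(Z, Y) = (Y + Z) + Y = Z + 2*Y)
(-146 + (-14/G(-5, 7) - 4/(-38)))*(-2*(-2 + 2)) = (-146 + (-14/(-5 + 2*7) - 4/(-38)))*(-2*(-2 + 2)) = (-146 + (-14/(-5 + 14) - 4*(-1/38)))*(-2*0) = (-146 + (-14/9 + 2/19))*0 = (-146 - 248/171)*0 = -25214/171*0 = 0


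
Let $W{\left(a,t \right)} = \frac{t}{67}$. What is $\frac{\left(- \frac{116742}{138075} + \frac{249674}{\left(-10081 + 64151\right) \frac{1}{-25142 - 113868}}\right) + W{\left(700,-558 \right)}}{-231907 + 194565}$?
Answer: $\frac{5351360066608233}{311309625066475} \approx 17.19$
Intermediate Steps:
$W{\left(a,t \right)} = \frac{t}{67}$ ($W{\left(a,t \right)} = t \frac{1}{67} = \frac{t}{67}$)
$\frac{\left(- \frac{116742}{138075} + \frac{249674}{\left(-10081 + 64151\right) \frac{1}{-25142 - 113868}}\right) + W{\left(700,-558 \right)}}{-231907 + 194565} = \frac{\left(- \frac{116742}{138075} + \frac{249674}{\left(-10081 + 64151\right) \frac{1}{-25142 - 113868}}\right) + \frac{1}{67} \left(-558\right)}{-231907 + 194565} = \frac{\left(\left(-116742\right) \frac{1}{138075} + \frac{249674}{54070 \frac{1}{-139010}}\right) - \frac{558}{67}}{-37342} = \left(\left(- \frac{38914}{46025} + \frac{249674}{54070 \left(- \frac{1}{139010}\right)}\right) - \frac{558}{67}\right) \left(- \frac{1}{37342}\right) = \left(\left(- \frac{38914}{46025} + \frac{249674}{- \frac{5407}{13901}}\right) - \frac{558}{67}\right) \left(- \frac{1}{37342}\right) = \left(\left(- \frac{38914}{46025} + 249674 \left(- \frac{13901}{5407}\right)\right) - \frac{558}{67}\right) \left(- \frac{1}{37342}\right) = \left(\left(- \frac{38914}{46025} - \frac{3470718274}{5407}\right) - \frac{558}{67}\right) \left(- \frac{1}{37342}\right) = \left(- \frac{159740018968848}{248857175} - \frac{558}{67}\right) \left(- \frac{1}{37342}\right) = \left(- \frac{10702720133216466}{16673430725}\right) \left(- \frac{1}{37342}\right) = \frac{5351360066608233}{311309625066475}$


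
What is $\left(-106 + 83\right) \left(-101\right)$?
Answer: $2323$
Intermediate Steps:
$\left(-106 + 83\right) \left(-101\right) = \left(-23\right) \left(-101\right) = 2323$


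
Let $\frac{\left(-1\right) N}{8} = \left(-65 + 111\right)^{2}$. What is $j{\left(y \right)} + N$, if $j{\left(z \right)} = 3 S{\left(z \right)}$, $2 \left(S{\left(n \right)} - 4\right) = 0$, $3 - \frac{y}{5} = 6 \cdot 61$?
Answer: $-16916$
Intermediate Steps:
$N = -16928$ ($N = - 8 \left(-65 + 111\right)^{2} = - 8 \cdot 46^{2} = \left(-8\right) 2116 = -16928$)
$y = -1815$ ($y = 15 - 5 \cdot 6 \cdot 61 = 15 - 1830 = -1815$)
$S{\left(n \right)} = 4$ ($S{\left(n \right)} = 4 + \frac{1}{2} \cdot 0 = 4 + 0 = 4$)
$j{\left(z \right)} = 12$ ($j{\left(z \right)} = 3 \cdot 4 = 12$)
$j{\left(y \right)} + N = 12 - 16928 = -16916$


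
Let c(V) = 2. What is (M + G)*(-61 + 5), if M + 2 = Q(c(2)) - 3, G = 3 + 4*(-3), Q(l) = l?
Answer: 672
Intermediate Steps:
G = -9 (G = 3 - 12 = -9)
M = -3 (M = -2 + (2 - 3) = -2 - 1 = -3)
(M + G)*(-61 + 5) = (-3 - 9)*(-61 + 5) = -12*(-56) = 672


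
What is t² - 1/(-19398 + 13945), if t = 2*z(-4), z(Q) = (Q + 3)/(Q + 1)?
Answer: 21821/49077 ≈ 0.44463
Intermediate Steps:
z(Q) = (3 + Q)/(1 + Q)
t = ⅔ (t = 2*((3 - 4)/(1 - 4)) = 2*(-1/(-3)) = 2*(-⅓*(-1)) = 2*(⅓) = ⅔ ≈ 0.66667)
t² - 1/(-19398 + 13945) = (⅔)² - 1/(-19398 + 13945) = 4/9 - 1/(-5453) = 4/9 - 1*(-1/5453) = 4/9 + 1/5453 = 21821/49077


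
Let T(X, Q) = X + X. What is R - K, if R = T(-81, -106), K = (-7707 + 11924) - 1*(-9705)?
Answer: -14084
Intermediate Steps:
K = 13922 (K = 4217 + 9705 = 13922)
T(X, Q) = 2*X
R = -162 (R = 2*(-81) = -162)
R - K = -162 - 1*13922 = -162 - 13922 = -14084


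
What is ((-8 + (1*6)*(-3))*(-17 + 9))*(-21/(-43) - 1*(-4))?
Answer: 40144/43 ≈ 933.58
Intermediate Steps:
((-8 + (1*6)*(-3))*(-17 + 9))*(-21/(-43) - 1*(-4)) = ((-8 + 6*(-3))*(-8))*(-21*(-1/43) + 4) = ((-8 - 18)*(-8))*(21/43 + 4) = -26*(-8)*(193/43) = 208*(193/43) = 40144/43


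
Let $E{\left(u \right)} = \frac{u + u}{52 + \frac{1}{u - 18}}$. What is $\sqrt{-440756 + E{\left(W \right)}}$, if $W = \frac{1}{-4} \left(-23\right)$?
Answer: $\frac{i \sqrt{713135797518}}{1272} \approx 663.89 i$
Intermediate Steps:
$W = \frac{23}{4}$ ($W = \left(- \frac{1}{4}\right) \left(-23\right) = \frac{23}{4} \approx 5.75$)
$E{\left(u \right)} = \frac{2 u}{52 + \frac{1}{-18 + u}}$
$\sqrt{-440756 + E{\left(W \right)}} = \sqrt{-440756 + 2 \cdot \frac{23}{4} \frac{1}{-935 + 52 \cdot \frac{23}{4}} \left(-18 + \frac{23}{4}\right)} = \sqrt{-440756 + 2 \cdot \frac{23}{4} \frac{1}{-935 + 299} \left(- \frac{49}{4}\right)} = \sqrt{-440756 + 2 \cdot \frac{23}{4} \frac{1}{-636} \left(- \frac{49}{4}\right)} = \sqrt{-440756 + 2 \cdot \frac{23}{4} \left(- \frac{1}{636}\right) \left(- \frac{49}{4}\right)} = \sqrt{-440756 + \frac{1127}{5088}} = \sqrt{- \frac{2242565401}{5088}} = \frac{i \sqrt{713135797518}}{1272}$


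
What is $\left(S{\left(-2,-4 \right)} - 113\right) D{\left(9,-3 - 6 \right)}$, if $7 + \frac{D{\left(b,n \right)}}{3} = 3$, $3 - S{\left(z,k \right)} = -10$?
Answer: $1200$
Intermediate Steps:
$S{\left(z,k \right)} = 13$ ($S{\left(z,k \right)} = 3 - -10 = 3 + 10 = 13$)
$D{\left(b,n \right)} = -12$ ($D{\left(b,n \right)} = -21 + 3 \cdot 3 = -21 + 9 = -12$)
$\left(S{\left(-2,-4 \right)} - 113\right) D{\left(9,-3 - 6 \right)} = \left(13 - 113\right) \left(-12\right) = \left(-100\right) \left(-12\right) = 1200$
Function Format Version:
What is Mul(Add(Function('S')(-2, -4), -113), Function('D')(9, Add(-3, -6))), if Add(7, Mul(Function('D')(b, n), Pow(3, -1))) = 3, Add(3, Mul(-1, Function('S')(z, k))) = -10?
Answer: 1200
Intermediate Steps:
Function('S')(z, k) = 13 (Function('S')(z, k) = Add(3, Mul(-1, -10)) = Add(3, 10) = 13)
Function('D')(b, n) = -12 (Function('D')(b, n) = Add(-21, Mul(3, 3)) = Add(-21, 9) = -12)
Mul(Add(Function('S')(-2, -4), -113), Function('D')(9, Add(-3, -6))) = Mul(Add(13, -113), -12) = Mul(-100, -12) = 1200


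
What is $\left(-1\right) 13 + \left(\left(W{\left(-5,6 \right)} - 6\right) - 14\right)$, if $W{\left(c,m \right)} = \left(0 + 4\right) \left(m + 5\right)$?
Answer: $11$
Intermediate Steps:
$W{\left(c,m \right)} = 20 + 4 m$ ($W{\left(c,m \right)} = 4 \left(5 + m\right) = 20 + 4 m$)
$\left(-1\right) 13 + \left(\left(W{\left(-5,6 \right)} - 6\right) - 14\right) = \left(-1\right) 13 + \left(\left(\left(20 + 4 \cdot 6\right) - 6\right) - 14\right) = -13 + \left(\left(\left(20 + 24\right) - 6\right) - 14\right) = -13 + \left(\left(44 - 6\right) - 14\right) = -13 + \left(38 - 14\right) = -13 + 24 = 11$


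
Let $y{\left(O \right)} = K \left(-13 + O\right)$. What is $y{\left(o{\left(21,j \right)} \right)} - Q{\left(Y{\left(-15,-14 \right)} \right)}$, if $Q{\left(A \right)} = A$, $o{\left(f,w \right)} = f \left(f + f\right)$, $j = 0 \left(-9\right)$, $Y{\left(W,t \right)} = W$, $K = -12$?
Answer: $-10413$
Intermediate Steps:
$j = 0$
$o{\left(f,w \right)} = 2 f^{2}$ ($o{\left(f,w \right)} = f 2 f = 2 f^{2}$)
$y{\left(O \right)} = 156 - 12 O$ ($y{\left(O \right)} = - 12 \left(-13 + O\right) = 156 - 12 O$)
$y{\left(o{\left(21,j \right)} \right)} - Q{\left(Y{\left(-15,-14 \right)} \right)} = \left(156 - 12 \cdot 2 \cdot 21^{2}\right) - -15 = \left(156 - 12 \cdot 2 \cdot 441\right) + 15 = \left(156 - 10584\right) + 15 = -10428 + 15 = -10413$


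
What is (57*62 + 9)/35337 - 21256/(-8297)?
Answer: 260173181/97730363 ≈ 2.6622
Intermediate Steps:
(57*62 + 9)/35337 - 21256/(-8297) = (3534 + 9)*(1/35337) - 21256*(-1/8297) = 3543*(1/35337) + 21256/8297 = 1181/11779 + 21256/8297 = 260173181/97730363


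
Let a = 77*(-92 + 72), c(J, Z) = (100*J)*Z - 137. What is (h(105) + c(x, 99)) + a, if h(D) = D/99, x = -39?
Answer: -12796606/33 ≈ -3.8778e+5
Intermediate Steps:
c(J, Z) = -137 + 100*J*Z (c(J, Z) = 100*J*Z - 137 = -137 + 100*J*Z)
h(D) = D/99 (h(D) = D*(1/99) = D/99)
a = -1540 (a = 77*(-20) = -1540)
(h(105) + c(x, 99)) + a = ((1/99)*105 + (-137 + 100*(-39)*99)) - 1540 = (35/33 + (-137 - 386100)) - 1540 = (35/33 - 386237) - 1540 = -12745786/33 - 1540 = -12796606/33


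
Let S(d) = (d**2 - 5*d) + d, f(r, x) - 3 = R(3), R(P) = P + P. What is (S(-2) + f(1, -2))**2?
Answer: 441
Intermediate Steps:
R(P) = 2*P
f(r, x) = 9 (f(r, x) = 3 + 2*3 = 3 + 6 = 9)
S(d) = d**2 - 4*d
(S(-2) + f(1, -2))**2 = (-2*(-4 - 2) + 9)**2 = (-2*(-6) + 9)**2 = (12 + 9)**2 = 21**2 = 441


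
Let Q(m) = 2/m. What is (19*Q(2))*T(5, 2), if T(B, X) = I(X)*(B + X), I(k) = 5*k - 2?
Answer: 1064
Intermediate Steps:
I(k) = -2 + 5*k
T(B, X) = (-2 + 5*X)*(B + X)
(19*Q(2))*T(5, 2) = (19*(2/2))*((-2 + 5*2)*(5 + 2)) = (19*(2*(½)))*((-2 + 10)*7) = (19*1)*(8*7) = 19*56 = 1064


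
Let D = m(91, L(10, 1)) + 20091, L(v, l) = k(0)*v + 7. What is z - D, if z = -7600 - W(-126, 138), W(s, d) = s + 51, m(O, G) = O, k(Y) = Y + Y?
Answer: -27707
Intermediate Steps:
k(Y) = 2*Y
L(v, l) = 7 (L(v, l) = (2*0)*v + 7 = 0*v + 7 = 0 + 7 = 7)
D = 20182 (D = 91 + 20091 = 20182)
W(s, d) = 51 + s
z = -7525 (z = -7600 - (51 - 126) = -7600 - 1*(-75) = -7600 + 75 = -7525)
z - D = -7525 - 1*20182 = -7525 - 20182 = -27707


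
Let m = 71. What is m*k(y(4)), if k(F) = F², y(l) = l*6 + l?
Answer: 55664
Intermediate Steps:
y(l) = 7*l (y(l) = 6*l + l = 7*l)
m*k(y(4)) = 71*(7*4)² = 71*28² = 71*784 = 55664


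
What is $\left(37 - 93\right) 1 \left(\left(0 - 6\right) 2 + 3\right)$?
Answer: $504$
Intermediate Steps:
$\left(37 - 93\right) 1 \left(\left(0 - 6\right) 2 + 3\right) = - 56 \cdot 1 \left(\left(0 - 6\right) 2 + 3\right) = - 56 \cdot 1 \left(\left(-6\right) 2 + 3\right) = - 56 \cdot 1 \left(-12 + 3\right) = - 56 \cdot 1 \left(-9\right) = \left(-56\right) \left(-9\right) = 504$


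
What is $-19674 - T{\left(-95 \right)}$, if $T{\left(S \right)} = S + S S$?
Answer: $-28604$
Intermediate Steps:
$T{\left(S \right)} = S + S^{2}$
$-19674 - T{\left(-95 \right)} = -19674 - - 95 \left(1 - 95\right) = -19674 - \left(-95\right) \left(-94\right) = -19674 - 8930 = -28604$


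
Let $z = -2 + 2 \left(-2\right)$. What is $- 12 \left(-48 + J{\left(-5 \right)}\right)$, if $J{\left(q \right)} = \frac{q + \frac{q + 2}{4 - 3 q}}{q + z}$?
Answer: $\frac{119208}{209} \approx 570.37$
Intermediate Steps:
$z = -6$ ($z = -2 - 4 = -6$)
$J{\left(q \right)} = \frac{q + \frac{2 + q}{4 - 3 q}}{-6 + q}$ ($J{\left(q \right)} = \frac{q + \frac{q + 2}{4 - 3 q}}{q - 6} = \frac{q + \frac{2 + q}{4 - 3 q}}{-6 + q}$)
$- 12 \left(-48 + J{\left(-5 \right)}\right) = - 12 \left(-48 + \frac{-2 - -25 + 3 \left(-5\right)^{2}}{24 - -110 + 3 \left(-5\right)^{2}}\right) = - 12 \left(-48 + \frac{-2 + 25 + 3 \cdot 25}{24 + 110 + 3 \cdot 25}\right) = - 12 \left(-48 + \frac{-2 + 25 + 75}{24 + 110 + 75}\right) = - 12 \left(-48 + \frac{1}{209} \cdot 98\right) = - 12 \left(-48 + \frac{98}{209}\right) = \left(-12\right) \left(- \frac{9934}{209}\right) = \frac{119208}{209}$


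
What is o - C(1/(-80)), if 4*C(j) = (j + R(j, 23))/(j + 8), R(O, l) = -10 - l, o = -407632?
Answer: -1041904751/2556 ≈ -4.0763e+5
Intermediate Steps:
C(j) = (-33 + j)/(4*(8 + j)) (C(j) = ((j + (-10 - 1*23))/(j + 8))/4 = ((j + (-10 - 23))/(8 + j))/4 = ((j - 33)/(8 + j))/4 = ((-33 + j)/(8 + j))/4 = (-33 + j)/(4*(8 + j)))
o - C(1/(-80)) = -407632 - (-33 + 1/(-80))/(4*(8 + 1/(-80))) = -407632 - (-33 - 1/80)/(4*(8 - 1/80)) = -407632 - (-2641)/(4*639/80*80) = -407632 - 80*(-2641)/(4*639*80) = -407632 - 1*(-2641/2556) = -407632 + 2641/2556 = -1041904751/2556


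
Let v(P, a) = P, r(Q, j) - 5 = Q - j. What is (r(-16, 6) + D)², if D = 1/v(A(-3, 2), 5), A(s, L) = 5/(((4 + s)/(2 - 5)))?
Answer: 65536/225 ≈ 291.27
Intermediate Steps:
A(s, L) = 5/(-4/3 - s/3) (A(s, L) = 5/(((4 + s)/(-3))) = 5/(((4 + s)*(-⅓))) = 5/(-4/3 - s/3))
r(Q, j) = 5 + Q - j (r(Q, j) = 5 + (Q - j) = 5 + Q - j)
D = -1/15 (D = 1/(-15/(4 - 3)) = 1/(-15/1) = 1/(-15*1) = 1/(-15) = -1/15 ≈ -0.066667)
(r(-16, 6) + D)² = ((5 - 16 - 1*6) - 1/15)² = ((5 - 16 - 6) - 1/15)² = (-17 - 1/15)² = (-256/15)² = 65536/225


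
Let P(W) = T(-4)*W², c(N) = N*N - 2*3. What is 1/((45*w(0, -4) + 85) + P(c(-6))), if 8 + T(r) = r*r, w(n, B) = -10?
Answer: 1/6835 ≈ 0.00014631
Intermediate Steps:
c(N) = -6 + N² (c(N) = N² - 6 = -6 + N²)
T(r) = -8 + r² (T(r) = -8 + r*r = -8 + r²)
P(W) = 8*W² (P(W) = (-8 + (-4)²)*W² = (-8 + 16)*W² = 8*W²)
1/((45*w(0, -4) + 85) + P(c(-6))) = 1/((45*(-10) + 85) + 8*(-6 + (-6)²)²) = 1/((-450 + 85) + 8*(-6 + 36)²) = 1/(-365 + 8*30²) = 1/(-365 + 8*900) = 1/(-365 + 7200) = 1/6835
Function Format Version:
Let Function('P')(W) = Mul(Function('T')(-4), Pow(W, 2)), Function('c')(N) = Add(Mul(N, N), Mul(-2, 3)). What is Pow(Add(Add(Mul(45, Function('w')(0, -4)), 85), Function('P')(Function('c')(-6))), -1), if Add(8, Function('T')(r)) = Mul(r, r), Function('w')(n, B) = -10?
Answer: Rational(1, 6835) ≈ 0.00014631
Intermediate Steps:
Function('c')(N) = Add(-6, Pow(N, 2)) (Function('c')(N) = Add(Pow(N, 2), -6) = Add(-6, Pow(N, 2)))
Function('T')(r) = Add(-8, Pow(r, 2)) (Function('T')(r) = Add(-8, Mul(r, r)) = Add(-8, Pow(r, 2)))
Function('P')(W) = Mul(8, Pow(W, 2)) (Function('P')(W) = Mul(Add(-8, Pow(-4, 2)), Pow(W, 2)) = Mul(Add(-8, 16), Pow(W, 2)) = Mul(8, Pow(W, 2)))
Pow(Add(Add(Mul(45, Function('w')(0, -4)), 85), Function('P')(Function('c')(-6))), -1) = Pow(Add(Add(Mul(45, -10), 85), Mul(8, Pow(Add(-6, Pow(-6, 2)), 2))), -1) = Pow(Add(Add(-450, 85), Mul(8, Pow(Add(-6, 36), 2))), -1) = Pow(Add(-365, Mul(8, Pow(30, 2))), -1) = Pow(Add(-365, Mul(8, 900)), -1) = Pow(Add(-365, 7200), -1) = Pow(6835, -1) = Rational(1, 6835)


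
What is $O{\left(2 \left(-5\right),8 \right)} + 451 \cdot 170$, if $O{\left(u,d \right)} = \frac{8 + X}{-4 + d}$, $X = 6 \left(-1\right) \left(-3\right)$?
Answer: $\frac{153353}{2} \approx 76677.0$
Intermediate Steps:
$X = 18$ ($X = \left(-6\right) \left(-3\right) = 18$)
$O{\left(u,d \right)} = \frac{26}{-4 + d}$ ($O{\left(u,d \right)} = \frac{8 + 18}{-4 + d} = \frac{26}{-4 + d}$)
$O{\left(2 \left(-5\right),8 \right)} + 451 \cdot 170 = \frac{26}{-4 + 8} + 451 \cdot 170 = \frac{26}{4} + 76670 = 26 \cdot \frac{1}{4} + 76670 = \frac{13}{2} + 76670 = \frac{153353}{2}$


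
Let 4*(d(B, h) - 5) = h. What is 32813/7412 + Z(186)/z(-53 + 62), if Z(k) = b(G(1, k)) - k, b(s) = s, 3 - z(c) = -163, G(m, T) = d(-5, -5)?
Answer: 4096121/1230392 ≈ 3.3291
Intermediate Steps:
d(B, h) = 5 + h/4
G(m, T) = 15/4 (G(m, T) = 5 + (¼)*(-5) = 5 - 5/4 = 15/4)
z(c) = 166 (z(c) = 3 - 1*(-163) = 3 + 163 = 166)
Z(k) = 15/4 - k
32813/7412 + Z(186)/z(-53 + 62) = 32813/7412 + (15/4 - 1*186)/166 = 32813*(1/7412) + (15/4 - 186)*(1/166) = 32813/7412 - 729/4*1/166 = 32813/7412 - 729/664 = 4096121/1230392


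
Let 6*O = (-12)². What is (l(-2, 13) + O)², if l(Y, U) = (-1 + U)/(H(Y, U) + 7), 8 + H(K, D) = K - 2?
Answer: 11664/25 ≈ 466.56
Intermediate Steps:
H(K, D) = -10 + K (H(K, D) = -8 + (K - 2) = -8 + (-2 + K) = -10 + K)
l(Y, U) = (-1 + U)/(-3 + Y) (l(Y, U) = (-1 + U)/((-10 + Y) + 7) = (-1 + U)/(-3 + Y))
O = 24 (O = (⅙)*(-12)² = (⅙)*144 = 24)
(l(-2, 13) + O)² = ((-1 + 13)/(-3 - 2) + 24)² = (12/(-5) + 24)² = (-⅕*12 + 24)² = (-12/5 + 24)² = (108/5)² = 11664/25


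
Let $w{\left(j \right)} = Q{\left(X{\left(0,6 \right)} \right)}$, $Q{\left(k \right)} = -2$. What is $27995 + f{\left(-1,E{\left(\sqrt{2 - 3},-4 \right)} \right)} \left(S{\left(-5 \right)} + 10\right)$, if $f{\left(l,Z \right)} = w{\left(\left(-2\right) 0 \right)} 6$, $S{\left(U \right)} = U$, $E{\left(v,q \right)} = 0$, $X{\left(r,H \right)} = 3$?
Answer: $27935$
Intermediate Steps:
$w{\left(j \right)} = -2$
$f{\left(l,Z \right)} = -12$ ($f{\left(l,Z \right)} = \left(-2\right) 6 = -12$)
$27995 + f{\left(-1,E{\left(\sqrt{2 - 3},-4 \right)} \right)} \left(S{\left(-5 \right)} + 10\right) = 27995 - 12 \left(-5 + 10\right) = 27995 - 60 = 27935$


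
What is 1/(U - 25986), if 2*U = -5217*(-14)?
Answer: 1/10533 ≈ 9.4940e-5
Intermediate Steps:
U = 36519 (U = (-5217*(-14))/2 = (½)*73038 = 36519)
1/(U - 25986) = 1/(36519 - 25986) = 1/10533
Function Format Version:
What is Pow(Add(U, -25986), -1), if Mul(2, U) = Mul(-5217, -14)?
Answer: Rational(1, 10533) ≈ 9.4940e-5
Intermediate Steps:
U = 36519 (U = Mul(Rational(1, 2), Mul(-5217, -14)) = Mul(Rational(1, 2), 73038) = 36519)
Pow(Add(U, -25986), -1) = Pow(Add(36519, -25986), -1) = Pow(10533, -1) = Rational(1, 10533)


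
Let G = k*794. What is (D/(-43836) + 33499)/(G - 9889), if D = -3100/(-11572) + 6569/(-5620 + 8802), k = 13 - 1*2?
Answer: -13517966609248097/466081120585080 ≈ -29.003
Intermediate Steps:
k = 11 (k = 13 - 2 = 11)
D = 21470167/9205526 (D = -3100*(-1/11572) + 6569/3182 = 775/2893 + 6569*(1/3182) = 775/2893 + 6569/3182 = 21470167/9205526 ≈ 2.3323)
G = 8734 (G = 11*794 = 8734)
(D/(-43836) + 33499)/(G - 9889) = ((21470167/9205526)/(-43836) + 33499)/(8734 - 9889) = ((21470167/9205526)*(-1/43836) + 33499)/(-1155) = (-21470167/403533437736 + 33499)*(-1/1155) = (13517966609248097/403533437736)*(-1/1155) = -13517966609248097/466081120585080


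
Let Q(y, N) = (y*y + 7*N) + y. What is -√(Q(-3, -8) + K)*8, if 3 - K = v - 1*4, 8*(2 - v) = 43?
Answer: -2*I*√634 ≈ -50.359*I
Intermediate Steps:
v = -27/8 (v = 2 - ⅛*43 = 2 - 43/8 = -27/8 ≈ -3.3750)
K = 83/8 (K = 3 - (-27/8 - 1*4) = 3 - (-27/8 - 4) = 3 - 1*(-59/8) = 3 + 59/8 = 83/8 ≈ 10.375)
Q(y, N) = y + y² + 7*N (Q(y, N) = (y² + 7*N) + y = y + y² + 7*N)
-√(Q(-3, -8) + K)*8 = -√((-3 + (-3)² + 7*(-8)) + 83/8)*8 = -√((-3 + 9 - 56) + 83/8)*8 = -√(-50 + 83/8)*8 = -√(-317/8)*8 = -I*√634/4*8 = -2*I*√634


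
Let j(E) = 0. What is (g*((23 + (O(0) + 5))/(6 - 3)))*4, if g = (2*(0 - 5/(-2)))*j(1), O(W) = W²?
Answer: 0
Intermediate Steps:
g = 0 (g = (2*(0 - 5/(-2)))*0 = (2*(0 - 5*(-½)))*0 = (2*(0 + 5/2))*0 = (2*(5/2))*0 = 5*0 = 0)
(g*((23 + (O(0) + 5))/(6 - 3)))*4 = (0*((23 + (0² + 5))/(6 - 3)))*4 = (0*((23 + (0 + 5))/3))*4 = (0*((23 + 5)*(⅓)))*4 = (0*(28*(⅓)))*4 = (0*(28/3))*4 = 0*4 = 0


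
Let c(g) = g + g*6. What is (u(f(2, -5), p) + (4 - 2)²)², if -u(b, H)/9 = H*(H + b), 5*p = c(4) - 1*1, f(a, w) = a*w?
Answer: 32364721/625 ≈ 51784.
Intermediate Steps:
c(g) = 7*g (c(g) = g + 6*g = 7*g)
p = 27/5 (p = (7*4 - 1*1)/5 = (28 - 1)/5 = (⅕)*27 = 27/5 ≈ 5.4000)
u(b, H) = -9*H*(H + b)
(u(f(2, -5), p) + (4 - 2)²)² = (-9*27/5*(27/5 + 2*(-5)) + (4 - 2)²)² = (-9*27/5*(27/5 - 10) + 2²)² = (-9*27/5*(-23/5) + 4)² = (5589/25 + 4)² = (5689/25)² = 32364721/625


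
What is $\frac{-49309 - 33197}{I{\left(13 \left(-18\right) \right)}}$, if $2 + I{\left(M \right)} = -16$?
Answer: $\frac{13751}{3} \approx 4583.7$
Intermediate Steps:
$I{\left(M \right)} = -18$ ($I{\left(M \right)} = -2 - 16 = -18$)
$\frac{-49309 - 33197}{I{\left(13 \left(-18\right) \right)}} = \frac{-49309 - 33197}{-18} = \left(-82506\right) \left(- \frac{1}{18}\right) = \frac{13751}{3}$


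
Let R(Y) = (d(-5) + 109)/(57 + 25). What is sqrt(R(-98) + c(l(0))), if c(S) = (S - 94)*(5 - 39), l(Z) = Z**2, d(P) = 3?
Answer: 2*sqrt(1343693)/41 ≈ 56.545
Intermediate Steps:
c(S) = 3196 - 34*S (c(S) = (-94 + S)*(-34) = 3196 - 34*S)
R(Y) = 56/41 (R(Y) = (3 + 109)/(57 + 25) = 112/82 = 112*(1/82) = 56/41)
sqrt(R(-98) + c(l(0))) = sqrt(56/41 + (3196 - 34*0**2)) = sqrt(56/41 + (3196 - 34*0)) = sqrt(56/41 + (3196 + 0)) = sqrt(56/41 + 3196) = sqrt(131092/41) = 2*sqrt(1343693)/41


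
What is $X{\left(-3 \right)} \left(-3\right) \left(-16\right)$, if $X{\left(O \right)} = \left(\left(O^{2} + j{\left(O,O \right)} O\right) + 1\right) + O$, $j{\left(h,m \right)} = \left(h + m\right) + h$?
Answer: $1632$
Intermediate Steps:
$j{\left(h,m \right)} = m + 2 h$
$X{\left(O \right)} = 1 + O + 4 O^{2}$ ($X{\left(O \right)} = \left(\left(O^{2} + \left(O + 2 O\right) O\right) + 1\right) + O = \left(\left(O^{2} + 3 O O\right) + 1\right) + O = \left(\left(O^{2} + 3 O^{2}\right) + 1\right) + O = \left(4 O^{2} + 1\right) + O = \left(1 + 4 O^{2}\right) + O = 1 + O + 4 O^{2}$)
$X{\left(-3 \right)} \left(-3\right) \left(-16\right) = \left(1 - 3 + 4 \left(-3\right)^{2}\right) \left(-3\right) \left(-16\right) = \left(1 - 3 + 4 \cdot 9\right) \left(-3\right) \left(-16\right) = \left(1 - 3 + 36\right) \left(-3\right) \left(-16\right) = 34 \left(-3\right) \left(-16\right) = \left(-102\right) \left(-16\right) = 1632$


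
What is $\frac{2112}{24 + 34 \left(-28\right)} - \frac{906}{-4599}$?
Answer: $- \frac{92420}{44457} \approx -2.0789$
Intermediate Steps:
$\frac{2112}{24 + 34 \left(-28\right)} - \frac{906}{-4599} = \frac{2112}{24 - 952} - - \frac{302}{1533} = \frac{2112}{-928} + \frac{302}{1533} = 2112 \left(- \frac{1}{928}\right) + \frac{302}{1533} = - \frac{66}{29} + \frac{302}{1533} = - \frac{92420}{44457}$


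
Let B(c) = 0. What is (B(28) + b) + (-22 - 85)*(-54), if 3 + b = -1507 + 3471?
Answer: 7739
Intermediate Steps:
b = 1961 (b = -3 + (-1507 + 3471) = -3 + 1964 = 1961)
(B(28) + b) + (-22 - 85)*(-54) = (0 + 1961) + (-22 - 85)*(-54) = 1961 - 107*(-54) = 1961 + 5778 = 7739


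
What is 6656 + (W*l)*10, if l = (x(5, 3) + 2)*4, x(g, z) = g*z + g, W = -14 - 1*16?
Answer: -19744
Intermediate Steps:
W = -30 (W = -14 - 16 = -30)
x(g, z) = g + g*z
l = 88 (l = (5*(1 + 3) + 2)*4 = (5*4 + 2)*4 = (20 + 2)*4 = 22*4 = 88)
6656 + (W*l)*10 = 6656 - 30*88*10 = 6656 - 2640*10 = 6656 - 26400 = -19744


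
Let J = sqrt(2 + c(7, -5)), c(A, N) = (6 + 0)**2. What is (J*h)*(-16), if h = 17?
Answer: -272*sqrt(38) ≈ -1676.7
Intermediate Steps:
c(A, N) = 36 (c(A, N) = 6**2 = 36)
J = sqrt(38) (J = sqrt(2 + 36) = sqrt(38) ≈ 6.1644)
(J*h)*(-16) = (sqrt(38)*17)*(-16) = (17*sqrt(38))*(-16) = -272*sqrt(38)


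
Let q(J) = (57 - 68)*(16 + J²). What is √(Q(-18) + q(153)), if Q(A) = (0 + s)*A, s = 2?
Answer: I*√257711 ≈ 507.65*I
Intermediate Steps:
q(J) = -176 - 11*J² (q(J) = -11*(16 + J²) = -176 - 11*J²)
Q(A) = 2*A (Q(A) = (0 + 2)*A = 2*A)
√(Q(-18) + q(153)) = √(2*(-18) + (-176 - 11*153²)) = √(-36 + (-176 - 11*23409)) = √(-36 + (-176 - 257499)) = √(-36 - 257675) = √(-257711) = I*√257711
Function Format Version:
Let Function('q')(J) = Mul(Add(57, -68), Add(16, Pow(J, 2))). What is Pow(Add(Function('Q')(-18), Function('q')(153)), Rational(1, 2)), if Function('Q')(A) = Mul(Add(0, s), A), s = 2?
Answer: Mul(I, Pow(257711, Rational(1, 2))) ≈ Mul(507.65, I)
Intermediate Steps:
Function('q')(J) = Add(-176, Mul(-11, Pow(J, 2))) (Function('q')(J) = Mul(-11, Add(16, Pow(J, 2))) = Add(-176, Mul(-11, Pow(J, 2))))
Function('Q')(A) = Mul(2, A) (Function('Q')(A) = Mul(Add(0, 2), A) = Mul(2, A))
Pow(Add(Function('Q')(-18), Function('q')(153)), Rational(1, 2)) = Pow(Add(Mul(2, -18), Add(-176, Mul(-11, Pow(153, 2)))), Rational(1, 2)) = Pow(Add(-36, Add(-176, Mul(-11, 23409))), Rational(1, 2)) = Pow(Add(-36, Add(-176, -257499)), Rational(1, 2)) = Pow(Add(-36, -257675), Rational(1, 2)) = Pow(-257711, Rational(1, 2)) = Mul(I, Pow(257711, Rational(1, 2)))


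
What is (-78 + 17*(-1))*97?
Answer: -9215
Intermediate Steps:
(-78 + 17*(-1))*97 = (-78 - 17)*97 = -95*97 = -9215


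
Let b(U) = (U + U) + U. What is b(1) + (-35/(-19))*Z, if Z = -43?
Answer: -1448/19 ≈ -76.211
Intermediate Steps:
b(U) = 3*U (b(U) = 2*U + U = 3*U)
b(1) + (-35/(-19))*Z = 3*1 - 35/(-19)*(-43) = 3 - 35*(-1/19)*(-43) = 3 + (35/19)*(-43) = 3 - 1505/19 = -1448/19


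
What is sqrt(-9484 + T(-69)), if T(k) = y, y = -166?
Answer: 5*I*sqrt(386) ≈ 98.234*I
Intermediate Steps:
T(k) = -166
sqrt(-9484 + T(-69)) = sqrt(-9484 - 166) = sqrt(-9650) = 5*I*sqrt(386)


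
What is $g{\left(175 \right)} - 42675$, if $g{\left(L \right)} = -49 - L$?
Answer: $-42899$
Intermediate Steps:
$g{\left(175 \right)} - 42675 = \left(-49 - 175\right) - 42675 = -224 - 42675 = -42899$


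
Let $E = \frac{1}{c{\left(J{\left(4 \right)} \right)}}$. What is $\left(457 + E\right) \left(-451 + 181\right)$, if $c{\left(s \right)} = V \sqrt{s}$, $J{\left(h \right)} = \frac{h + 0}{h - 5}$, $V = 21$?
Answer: $-123390 + \frac{45 i}{7} \approx -1.2339 \cdot 10^{5} + 6.4286 i$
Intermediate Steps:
$J{\left(h \right)} = \frac{h}{-5 + h}$
$c{\left(s \right)} = 21 \sqrt{s}$
$E = - \frac{i}{42}$ ($E = \frac{1}{21 \sqrt{\frac{4}{-5 + 4}}} = \frac{1}{21 \sqrt{\frac{4}{-1}}} = \frac{1}{21 \sqrt{4 \left(-1\right)}} = \frac{1}{21 \sqrt{-4}} = \frac{1}{21 \cdot 2 i} = \frac{1}{42 i} = - \frac{i}{42} \approx - 0.02381 i$)
$\left(457 + E\right) \left(-451 + 181\right) = \left(457 - \frac{i}{42}\right) \left(-451 + 181\right) = \left(457 - \frac{i}{42}\right) \left(-270\right) = -123390 + \frac{45 i}{7}$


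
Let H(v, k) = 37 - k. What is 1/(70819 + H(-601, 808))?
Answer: 1/70048 ≈ 1.4276e-5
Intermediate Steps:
1/(70819 + H(-601, 808)) = 1/(70819 + (37 - 1*808)) = 1/(70819 + (37 - 808)) = 1/(70819 - 771) = 1/70048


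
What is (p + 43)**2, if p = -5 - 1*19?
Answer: 361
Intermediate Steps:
p = -24 (p = -5 - 19 = -24)
(p + 43)**2 = (-24 + 43)**2 = 19**2 = 361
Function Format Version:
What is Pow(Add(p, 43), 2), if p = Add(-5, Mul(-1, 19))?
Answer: 361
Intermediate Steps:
p = -24 (p = Add(-5, -19) = -24)
Pow(Add(p, 43), 2) = Pow(Add(-24, 43), 2) = Pow(19, 2) = 361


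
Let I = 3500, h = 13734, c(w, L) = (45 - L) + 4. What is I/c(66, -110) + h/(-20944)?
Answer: 5080021/237864 ≈ 21.357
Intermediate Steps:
c(w, L) = 49 - L
I/c(66, -110) + h/(-20944) = 3500/(49 - 1*(-110)) + 13734/(-20944) = 3500/(49 + 110) + 13734*(-1/20944) = 3500/159 - 981/1496 = 5080021/237864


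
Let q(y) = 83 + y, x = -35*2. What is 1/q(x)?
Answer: 1/13 ≈ 0.076923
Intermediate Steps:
x = -70
1/q(x) = 1/(83 - 70) = 1/13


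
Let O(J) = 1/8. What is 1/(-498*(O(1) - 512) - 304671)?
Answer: -4/199029 ≈ -2.0098e-5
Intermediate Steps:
O(J) = ⅛
1/(-498*(O(1) - 512) - 304671) = 1/(-498*(⅛ - 512) - 304671) = 1/(-498*(-4095/8) - 304671) = 1/(1019655/4 - 304671) = 1/(-199029/4) = -4/199029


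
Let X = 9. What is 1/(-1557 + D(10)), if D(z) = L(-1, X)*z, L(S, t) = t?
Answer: -1/1467 ≈ -0.00068166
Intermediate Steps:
D(z) = 9*z
1/(-1557 + D(10)) = 1/(-1557 + 9*10) = 1/(-1557 + 90) = 1/(-1467) = -1/1467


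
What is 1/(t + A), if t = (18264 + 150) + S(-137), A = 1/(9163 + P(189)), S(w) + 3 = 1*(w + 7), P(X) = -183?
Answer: 8980/164163381 ≈ 5.4702e-5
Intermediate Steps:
S(w) = 4 + w (S(w) = -3 + 1*(w + 7) = -3 + 1*(7 + w) = -3 + (7 + w) = 4 + w)
A = 1/8980 (A = 1/(9163 - 183) = 1/8980 ≈ 0.00011136)
t = 18281 (t = (18264 + 150) + (4 - 137) = 18414 - 133 = 18281)
1/(t + A) = 1/(18281 + 1/8980) = 1/(164163381/8980) = 8980/164163381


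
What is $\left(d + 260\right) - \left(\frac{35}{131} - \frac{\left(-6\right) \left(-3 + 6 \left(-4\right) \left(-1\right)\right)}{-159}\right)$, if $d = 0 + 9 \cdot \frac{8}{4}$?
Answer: $\frac{1933801}{6943} \approx 278.53$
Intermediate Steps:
$d = 18$ ($d = 0 + 9 \cdot 8 \cdot \frac{1}{4} = 0 + 9 \cdot 2 = 0 + 18 = 18$)
$\left(d + 260\right) - \left(\frac{35}{131} - \frac{\left(-6\right) \left(-3 + 6 \left(-4\right) \left(-1\right)\right)}{-159}\right) = \left(18 + 260\right) - \left(\frac{35}{131} - \frac{\left(-6\right) \left(-3 + 6 \left(-4\right) \left(-1\right)\right)}{-159}\right) = 278 - \left(\frac{35}{131} - - 6 \left(-3 - -24\right) \left(- \frac{1}{159}\right)\right) = 278 - \left(\frac{35}{131} - - 6 \left(-3 + 24\right) \left(- \frac{1}{159}\right)\right) = 278 - \left(\frac{35}{131} - \left(-6\right) 21 \left(- \frac{1}{159}\right)\right) = 278 - - \frac{3647}{6943} = 278 + \left(- \frac{35}{131} + \frac{42}{53}\right) = 278 + \frac{3647}{6943} = \frac{1933801}{6943}$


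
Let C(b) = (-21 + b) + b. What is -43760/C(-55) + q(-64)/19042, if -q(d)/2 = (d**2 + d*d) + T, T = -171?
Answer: 415588209/1247251 ≈ 333.20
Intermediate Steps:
C(b) = -21 + 2*b
q(d) = 342 - 4*d**2 (q(d) = -2*((d**2 + d*d) - 171) = -2*((d**2 + d**2) - 171) = -2*(2*d**2 - 171) = -2*(-171 + 2*d**2) = 342 - 4*d**2)
-43760/C(-55) + q(-64)/19042 = -43760/(-21 + 2*(-55)) + (342 - 4*(-64)**2)/19042 = -43760/(-21 - 110) + (342 - 4*4096)*(1/19042) = -43760/(-131) + (342 - 16384)*(1/19042) = -43760*(-1/131) - 16042*1/19042 = 43760/131 - 8021/9521 = 415588209/1247251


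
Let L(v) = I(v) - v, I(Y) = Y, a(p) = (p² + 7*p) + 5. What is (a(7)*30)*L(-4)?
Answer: 0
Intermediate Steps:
a(p) = 5 + p² + 7*p
L(v) = 0 (L(v) = v - v = 0)
(a(7)*30)*L(-4) = ((5 + 7² + 7*7)*30)*0 = ((5 + 49 + 49)*30)*0 = (103*30)*0 = 3090*0 = 0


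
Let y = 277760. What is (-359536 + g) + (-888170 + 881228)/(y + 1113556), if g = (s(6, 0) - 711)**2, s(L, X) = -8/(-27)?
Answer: 24606808599169/169044894 ≈ 1.4556e+5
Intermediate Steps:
s(L, X) = 8/27 (s(L, X) = -8*(-1/27) = 8/27)
g = 368217721/729 (g = (8/27 - 711)**2 = (-19189/27)**2 = 368217721/729 ≈ 5.0510e+5)
(-359536 + g) + (-888170 + 881228)/(y + 1113556) = (-359536 + 368217721/729) + (-888170 + 881228)/(277760 + 1113556) = 106115977/729 - 6942/1391316 = 106115977/729 - 6942*1/1391316 = 106115977/729 - 1157/231886 = 24606808599169/169044894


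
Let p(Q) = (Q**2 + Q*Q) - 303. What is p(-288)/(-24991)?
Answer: -165585/24991 ≈ -6.6258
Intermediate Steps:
p(Q) = -303 + 2*Q**2 (p(Q) = (Q**2 + Q**2) - 303 = 2*Q**2 - 303 = -303 + 2*Q**2)
p(-288)/(-24991) = (-303 + 2*(-288)**2)/(-24991) = (-303 + 2*82944)*(-1/24991) = (-303 + 165888)*(-1/24991) = 165585*(-1/24991) = -165585/24991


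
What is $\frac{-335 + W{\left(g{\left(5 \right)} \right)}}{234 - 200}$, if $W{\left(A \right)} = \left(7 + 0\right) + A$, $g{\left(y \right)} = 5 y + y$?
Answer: $- \frac{149}{17} \approx -8.7647$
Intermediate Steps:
$g{\left(y \right)} = 6 y$
$W{\left(A \right)} = 7 + A$
$\frac{-335 + W{\left(g{\left(5 \right)} \right)}}{234 - 200} = \frac{-335 + \left(7 + 6 \cdot 5\right)}{234 - 200} = \frac{-335 + \left(7 + 30\right)}{34} = \left(-335 + 37\right) \frac{1}{34} = \left(-298\right) \frac{1}{34} = - \frac{149}{17}$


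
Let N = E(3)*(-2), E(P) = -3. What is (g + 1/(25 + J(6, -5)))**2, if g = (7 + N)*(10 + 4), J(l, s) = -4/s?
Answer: 551451289/16641 ≈ 33138.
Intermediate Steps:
N = 6 (N = -3*(-2) = 6)
g = 182 (g = (7 + 6)*(10 + 4) = 13*14 = 182)
(g + 1/(25 + J(6, -5)))**2 = (182 + 1/(25 - 4/(-5)))**2 = (182 + 1/(25 - 4*(-1/5)))**2 = (182 + 1/(25 + 4/5))**2 = (182 + 1/(129/5))**2 = (182 + 5/129)**2 = (23483/129)**2 = 551451289/16641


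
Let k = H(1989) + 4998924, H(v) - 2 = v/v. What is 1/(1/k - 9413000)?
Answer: -4998927/47054899850999 ≈ -1.0624e-7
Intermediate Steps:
H(v) = 3 (H(v) = 2 + v/v = 2 + 1 = 3)
k = 4998927 (k = 3 + 4998924 = 4998927)
1/(1/k - 9413000) = 1/(1/4998927 - 9413000) = 1/(-47054899850999/4998927) = -4998927/47054899850999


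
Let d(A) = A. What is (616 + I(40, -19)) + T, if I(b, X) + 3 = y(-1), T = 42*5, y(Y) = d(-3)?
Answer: 820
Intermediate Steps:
y(Y) = -3
T = 210
I(b, X) = -6 (I(b, X) = -3 - 3 = -6)
(616 + I(40, -19)) + T = (616 - 6) + 210 = 610 + 210 = 820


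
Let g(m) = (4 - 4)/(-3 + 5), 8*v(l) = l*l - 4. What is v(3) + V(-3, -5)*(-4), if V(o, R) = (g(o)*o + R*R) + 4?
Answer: -923/8 ≈ -115.38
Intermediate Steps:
v(l) = -½ + l²/8 (v(l) = (l*l - 4)/8 = (l² - 4)/8 = (-4 + l²)/8 = -½ + l²/8)
g(m) = 0 (g(m) = 0/2 = 0*(½) = 0)
V(o, R) = 4 + R² (V(o, R) = (0*o + R*R) + 4 = (0 + R²) + 4 = R² + 4 = 4 + R²)
v(3) + V(-3, -5)*(-4) = (-½ + (⅛)*3²) + (4 + (-5)²)*(-4) = (-½ + (⅛)*9) + (4 + 25)*(-4) = (-½ + 9/8) + 29*(-4) = 5/8 - 116 = -923/8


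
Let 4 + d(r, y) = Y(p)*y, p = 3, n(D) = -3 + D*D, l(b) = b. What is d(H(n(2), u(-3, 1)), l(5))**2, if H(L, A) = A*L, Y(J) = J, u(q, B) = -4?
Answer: 121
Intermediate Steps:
n(D) = -3 + D**2
d(r, y) = -4 + 3*y
d(H(n(2), u(-3, 1)), l(5))**2 = (-4 + 3*5)**2 = (-4 + 15)**2 = 11**2 = 121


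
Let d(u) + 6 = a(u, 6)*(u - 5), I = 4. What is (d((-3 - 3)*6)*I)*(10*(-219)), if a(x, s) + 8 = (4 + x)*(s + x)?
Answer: 341972880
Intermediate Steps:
a(x, s) = -8 + (4 + x)*(s + x)
d(u) = -6 + (-5 + u)*(16 + u**2 + 10*u) (d(u) = -6 + (-8 + u**2 + 4*6 + 4*u + 6*u)*(u - 5) = -6 + (-8 + u**2 + 24 + 4*u + 6*u)*(-5 + u) = -6 + (16 + u**2 + 10*u)*(-5 + u) = -6 + (-5 + u)*(16 + u**2 + 10*u))
(d((-3 - 3)*6)*I)*(10*(-219)) = ((-86 + ((-3 - 3)*6)**3 - 34*(-3 - 3)*6 + 5*((-3 - 3)*6)**2)*4)*(10*(-219)) = ((-86 + (-6*6)**3 - (-204)*6 + 5*(-6*6)**2)*4)*(-2190) = ((-86 + (-36)**3 - 34*(-36) + 5*(-36)**2)*4)*(-2190) = ((-86 - 46656 + 1224 + 5*1296)*4)*(-2190) = ((-86 - 46656 + 1224 + 6480)*4)*(-2190) = -39038*4*(-2190) = -156152*(-2190) = 341972880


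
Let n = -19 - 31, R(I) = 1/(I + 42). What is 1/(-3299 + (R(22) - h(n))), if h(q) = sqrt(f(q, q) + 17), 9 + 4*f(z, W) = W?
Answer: -64/211231 ≈ -0.00030299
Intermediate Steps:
R(I) = 1/(42 + I)
f(z, W) = -9/4 + W/4
n = -50
h(q) = sqrt(59/4 + q/4) (h(q) = sqrt((-9/4 + q/4) + 17) = sqrt(59/4 + q/4))
1/(-3299 + (R(22) - h(n))) = 1/(-3299 + (1/(42 + 22) - sqrt(59 - 50)/2)) = 1/(-3299 + (1/64 - sqrt(9)/2)) = 1/(-3299 + (1/64 - 3/2)) = 1/(-3299 - 95/64) = 1/(-211231/64) = -64/211231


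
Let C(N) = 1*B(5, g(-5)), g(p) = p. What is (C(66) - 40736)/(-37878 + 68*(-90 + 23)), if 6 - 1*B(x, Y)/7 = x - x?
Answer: 20347/21217 ≈ 0.95899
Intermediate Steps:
B(x, Y) = 42 (B(x, Y) = 42 - 7*(x - x) = 42 - 7*0 = 42 + 0 = 42)
C(N) = 42 (C(N) = 1*42 = 42)
(C(66) - 40736)/(-37878 + 68*(-90 + 23)) = (42 - 40736)/(-37878 + 68*(-90 + 23)) = -40694/(-37878 + 68*(-67)) = -40694/(-37878 - 4556) = -40694/(-42434) = -40694*(-1/42434) = 20347/21217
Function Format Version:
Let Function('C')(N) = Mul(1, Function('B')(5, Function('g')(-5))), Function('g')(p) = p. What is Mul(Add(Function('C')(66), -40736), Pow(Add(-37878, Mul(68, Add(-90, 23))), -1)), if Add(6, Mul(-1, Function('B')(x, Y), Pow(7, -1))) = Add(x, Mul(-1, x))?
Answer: Rational(20347, 21217) ≈ 0.95899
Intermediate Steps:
Function('B')(x, Y) = 42 (Function('B')(x, Y) = Add(42, Mul(-7, Add(x, Mul(-1, x)))) = Add(42, Mul(-7, 0)) = Add(42, 0) = 42)
Function('C')(N) = 42 (Function('C')(N) = Mul(1, 42) = 42)
Mul(Add(Function('C')(66), -40736), Pow(Add(-37878, Mul(68, Add(-90, 23))), -1)) = Mul(Add(42, -40736), Pow(Add(-37878, Mul(68, Add(-90, 23))), -1)) = Mul(-40694, Pow(Add(-37878, Mul(68, -67)), -1)) = Mul(-40694, Pow(Add(-37878, -4556), -1)) = Mul(-40694, Pow(-42434, -1)) = Mul(-40694, Rational(-1, 42434)) = Rational(20347, 21217)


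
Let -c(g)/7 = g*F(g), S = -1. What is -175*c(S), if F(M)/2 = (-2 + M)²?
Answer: -22050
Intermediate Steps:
F(M) = 2*(-2 + M)²
c(g) = -14*g*(-2 + g)² (c(g) = -7*g*2*(-2 + g)² = -14*g*(-2 + g)²)
-175*c(S) = -(-2450)*(-1)*(-2 - 1)² = -(-2450)*(-1)*(-3)² = -(-2450)*(-1)*9 = -175*126 = -22050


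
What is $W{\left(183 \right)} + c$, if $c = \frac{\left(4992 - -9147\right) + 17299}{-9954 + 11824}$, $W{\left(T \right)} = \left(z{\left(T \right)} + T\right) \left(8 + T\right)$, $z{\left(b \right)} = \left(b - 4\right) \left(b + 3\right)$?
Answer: $\frac{543500524}{85} \approx 6.3941 \cdot 10^{6}$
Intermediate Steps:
$z{\left(b \right)} = \left(-4 + b\right) \left(3 + b\right)$
$W{\left(T \right)} = \left(-12 + T^{2}\right) \left(8 + T\right)$ ($W{\left(T \right)} = \left(\left(-12 + T^{2} - T\right) + T\right) \left(8 + T\right) = \left(-12 + T^{2}\right) \left(8 + T\right)$)
$c = \frac{1429}{85}$ ($c = \frac{\left(4992 + 9147\right) + 17299}{1870} = \left(14139 + 17299\right) \frac{1}{1870} = 31438 \cdot \frac{1}{1870} = \frac{1429}{85} \approx 16.812$)
$W{\left(183 \right)} + c = \left(-96 + 183^{3} - 2196 + 8 \cdot 183^{2}\right) + \frac{1429}{85} = \left(-96 + 6128487 - 2196 + 8 \cdot 33489\right) + \frac{1429}{85} = \left(-96 + 6128487 - 2196 + 267912\right) + \frac{1429}{85} = 6394107 + \frac{1429}{85} = \frac{543500524}{85}$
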